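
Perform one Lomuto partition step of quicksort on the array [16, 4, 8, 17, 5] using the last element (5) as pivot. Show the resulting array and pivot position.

Lomuto partition with pivot = 5:

Initial array: [16, 4, 8, 17, 5]

arr[0]=16 > 5: no swap
arr[1]=4 <= 5: swap with position 0, array becomes [4, 16, 8, 17, 5]
arr[2]=8 > 5: no swap
arr[3]=17 > 5: no swap

Place pivot at position 1: [4, 5, 8, 17, 16]
Pivot position: 1

After partitioning with pivot 5, the array becomes [4, 5, 8, 17, 16]. The pivot is placed at index 1. All elements to the left of the pivot are <= 5, and all elements to the right are > 5.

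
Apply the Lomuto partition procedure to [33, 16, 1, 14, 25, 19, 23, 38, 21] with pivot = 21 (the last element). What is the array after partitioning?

Lomuto partition with pivot = 21:

Initial array: [33, 16, 1, 14, 25, 19, 23, 38, 21]

arr[0]=33 > 21: no swap
arr[1]=16 <= 21: swap with position 0, array becomes [16, 33, 1, 14, 25, 19, 23, 38, 21]
arr[2]=1 <= 21: swap with position 1, array becomes [16, 1, 33, 14, 25, 19, 23, 38, 21]
arr[3]=14 <= 21: swap with position 2, array becomes [16, 1, 14, 33, 25, 19, 23, 38, 21]
arr[4]=25 > 21: no swap
arr[5]=19 <= 21: swap with position 3, array becomes [16, 1, 14, 19, 25, 33, 23, 38, 21]
arr[6]=23 > 21: no swap
arr[7]=38 > 21: no swap

Place pivot at position 4: [16, 1, 14, 19, 21, 33, 23, 38, 25]
Pivot position: 4

After partitioning with pivot 21, the array becomes [16, 1, 14, 19, 21, 33, 23, 38, 25]. The pivot is placed at index 4. All elements to the left of the pivot are <= 21, and all elements to the right are > 21.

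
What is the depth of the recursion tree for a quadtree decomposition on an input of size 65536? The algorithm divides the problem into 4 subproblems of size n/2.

For divide and conquer with division factor 2:

Problem sizes at each level:
Level 0: 65536
Level 1: 32768
Level 2: 16384
Level 3: 8192
Level 4: 4096
Level 5: 2048
Level 6: 1024
Level 7: 512
Level 8: 256
Level 9: 128
Level 10: 64
Level 11: 32
Level 12: 16
Level 13: 8
Level 14: 4
Level 15: 2
Level 16: 1

The root is level 0 and the size-1 base case is level 16 (the tree spans levels 0 through 16, i.e. 17 levels counting the root), so the depth is the number of divisions: log_2(65536) = 16

The recursion tree depth is log_2(65536) = 16. At each level, the problem size is divided by 2, so it takes 16 divisions to reduce to a base case of size 1. The algorithm makes 4 recursive calls at each level.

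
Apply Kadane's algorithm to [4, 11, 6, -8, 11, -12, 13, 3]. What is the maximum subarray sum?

Using Kadane's algorithm on [4, 11, 6, -8, 11, -12, 13, 3]:

Scanning through the array:
Position 1 (value 11): max_ending_here = 15, max_so_far = 15
Position 2 (value 6): max_ending_here = 21, max_so_far = 21
Position 3 (value -8): max_ending_here = 13, max_so_far = 21
Position 4 (value 11): max_ending_here = 24, max_so_far = 24
Position 5 (value -12): max_ending_here = 12, max_so_far = 24
Position 6 (value 13): max_ending_here = 25, max_so_far = 25
Position 7 (value 3): max_ending_here = 28, max_so_far = 28

Maximum subarray: [4, 11, 6, -8, 11, -12, 13, 3]
Maximum sum: 28

The maximum subarray is [4, 11, 6, -8, 11, -12, 13, 3] with sum 28. This subarray runs from index 0 to index 7.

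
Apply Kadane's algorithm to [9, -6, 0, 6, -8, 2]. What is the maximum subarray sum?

Using Kadane's algorithm on [9, -6, 0, 6, -8, 2]:

Scanning through the array:
Position 1 (value -6): max_ending_here = 3, max_so_far = 9
Position 2 (value 0): max_ending_here = 3, max_so_far = 9
Position 3 (value 6): max_ending_here = 9, max_so_far = 9
Position 4 (value -8): max_ending_here = 1, max_so_far = 9
Position 5 (value 2): max_ending_here = 3, max_so_far = 9

Maximum subarray: [9]
Maximum sum: 9

The maximum subarray is [9] with sum 9. This subarray runs from index 0 to index 0.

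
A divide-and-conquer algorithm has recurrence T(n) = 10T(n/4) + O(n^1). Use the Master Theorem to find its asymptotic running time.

Master Theorem for T(n) = 10T(n/4) + O(n^1):

a = 10, b = 4, c = 1
log_b(a) = log_4(10) = 1.6610

Case 1: c = 1 < log_4(10) = 1.6610
T(n) = O(n^(log_4 10))

For T(n) = 10T(n/4) + O(n^1): log_4(10) = 1.6610. This is Case 1 of the Master Theorem (c < log_b(a), work dominated by leaves), giving O(n^(log_4 10)).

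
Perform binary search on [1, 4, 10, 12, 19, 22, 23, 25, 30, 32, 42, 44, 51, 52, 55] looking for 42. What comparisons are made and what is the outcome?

Binary search for 42 in [1, 4, 10, 12, 19, 22, 23, 25, 30, 32, 42, 44, 51, 52, 55]:

lo=0, hi=14, mid=7, arr[mid]=25 -> 25 < 42, search right half
lo=8, hi=14, mid=11, arr[mid]=44 -> 44 > 42, search left half
lo=8, hi=10, mid=9, arr[mid]=32 -> 32 < 42, search right half
lo=10, hi=10, mid=10, arr[mid]=42 -> Found target at index 10!

Binary search finds 42 at index 10 after 4 comparisons. The search repeatedly halves the search space by comparing with the middle element.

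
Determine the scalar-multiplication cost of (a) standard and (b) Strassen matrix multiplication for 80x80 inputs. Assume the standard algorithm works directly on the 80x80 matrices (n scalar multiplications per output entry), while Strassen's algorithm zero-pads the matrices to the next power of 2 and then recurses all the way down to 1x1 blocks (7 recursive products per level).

Matrix multiplication for 80x80 matrices:

Strassen's algorithm requires power-of-2 dimensions. Pad 80x80 to 128x128 (next power of 2).

Standard algorithm: 80^3 = 512000 multiplications
Strassen's algorithm: 7^(log2(128)) = 7^7 = 823543 multiplications
Difference: 512000 - 823543 = -311543 (Strassen uses MORE here due to padding overhead — for small or just-over-power-of-2 n, padding can outweigh the per-level savings)

Standard: 512000 multiplications (80^3). Strassen: 823543 multiplications (7^7, after padding to 128x128). Strassen reduces 8 recursive multiplications to 7 at each level.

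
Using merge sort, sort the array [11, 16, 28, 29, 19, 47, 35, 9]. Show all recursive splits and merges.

Merge sort trace:

Split: [11, 16, 28, 29, 19, 47, 35, 9] -> [11, 16, 28, 29] and [19, 47, 35, 9]
  Split: [11, 16, 28, 29] -> [11, 16] and [28, 29]
    Split: [11, 16] -> [11] and [16]
    Merge: [11] + [16] -> [11, 16]
    Split: [28, 29] -> [28] and [29]
    Merge: [28] + [29] -> [28, 29]
  Merge: [11, 16] + [28, 29] -> [11, 16, 28, 29]
  Split: [19, 47, 35, 9] -> [19, 47] and [35, 9]
    Split: [19, 47] -> [19] and [47]
    Merge: [19] + [47] -> [19, 47]
    Split: [35, 9] -> [35] and [9]
    Merge: [35] + [9] -> [9, 35]
  Merge: [19, 47] + [9, 35] -> [9, 19, 35, 47]
Merge: [11, 16, 28, 29] + [9, 19, 35, 47] -> [9, 11, 16, 19, 28, 29, 35, 47]

Final sorted array: [9, 11, 16, 19, 28, 29, 35, 47]

The merge sort proceeds by recursively splitting the array and merging sorted halves.
After all merges, the sorted array is [9, 11, 16, 19, 28, 29, 35, 47].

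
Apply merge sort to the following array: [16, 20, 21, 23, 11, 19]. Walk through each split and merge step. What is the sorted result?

Merge sort trace:

Split: [16, 20, 21, 23, 11, 19] -> [16, 20, 21] and [23, 11, 19]
  Split: [16, 20, 21] -> [16] and [20, 21]
    Split: [20, 21] -> [20] and [21]
    Merge: [20] + [21] -> [20, 21]
  Merge: [16] + [20, 21] -> [16, 20, 21]
  Split: [23, 11, 19] -> [23] and [11, 19]
    Split: [11, 19] -> [11] and [19]
    Merge: [11] + [19] -> [11, 19]
  Merge: [23] + [11, 19] -> [11, 19, 23]
Merge: [16, 20, 21] + [11, 19, 23] -> [11, 16, 19, 20, 21, 23]

Final sorted array: [11, 16, 19, 20, 21, 23]

The merge sort proceeds by recursively splitting the array and merging sorted halves.
After all merges, the sorted array is [11, 16, 19, 20, 21, 23].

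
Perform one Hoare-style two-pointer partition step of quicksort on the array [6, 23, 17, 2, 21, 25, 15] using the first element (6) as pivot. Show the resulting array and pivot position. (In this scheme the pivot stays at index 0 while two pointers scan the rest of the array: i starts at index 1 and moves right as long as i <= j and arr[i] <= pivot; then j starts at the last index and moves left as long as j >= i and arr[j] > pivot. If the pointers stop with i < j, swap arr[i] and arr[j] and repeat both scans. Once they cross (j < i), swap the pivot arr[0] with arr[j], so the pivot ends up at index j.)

Hoare-style two-pointer partition with pivot = 6:

Initial array: [6, 23, 17, 2, 21, 25, 15]

Pointers start at i = 1, j = 6.
i stops at index 1 (arr[1]=23 > 6), j stops at index 3 (arr[3]=2 <= 6): swap arr[1] and arr[3], array becomes [6, 2, 17, 23, 21, 25, 15]
i ends at 2, j ends at 1: the pointers have crossed (j < i), so scanning stops.

Swap pivot arr[0] with arr[1] to place pivot at position 1: [2, 6, 17, 23, 21, 25, 15]
Pivot position: 1

After partitioning with pivot 6, the array becomes [2, 6, 17, 23, 21, 25, 15]. The pivot is placed at index 1. All elements to the left of the pivot are <= 6, and all elements to the right are > 6.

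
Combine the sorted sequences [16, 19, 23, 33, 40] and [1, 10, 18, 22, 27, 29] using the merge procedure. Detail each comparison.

Merging process:

Compare 16 vs 1: take 1 from right. Merged: [1]
Compare 16 vs 10: take 10 from right. Merged: [1, 10]
Compare 16 vs 18: take 16 from left. Merged: [1, 10, 16]
Compare 19 vs 18: take 18 from right. Merged: [1, 10, 16, 18]
Compare 19 vs 22: take 19 from left. Merged: [1, 10, 16, 18, 19]
Compare 23 vs 22: take 22 from right. Merged: [1, 10, 16, 18, 19, 22]
Compare 23 vs 27: take 23 from left. Merged: [1, 10, 16, 18, 19, 22, 23]
Compare 33 vs 27: take 27 from right. Merged: [1, 10, 16, 18, 19, 22, 23, 27]
Compare 33 vs 29: take 29 from right. Merged: [1, 10, 16, 18, 19, 22, 23, 27, 29]
Append remaining from left: [33, 40]. Merged: [1, 10, 16, 18, 19, 22, 23, 27, 29, 33, 40]

Final merged array: [1, 10, 16, 18, 19, 22, 23, 27, 29, 33, 40]
Total comparisons: 9

The merged array is [1, 10, 16, 18, 19, 22, 23, 27, 29, 33, 40], requiring 9 comparisons. The merge step runs in O(n) time where n is the total number of elements.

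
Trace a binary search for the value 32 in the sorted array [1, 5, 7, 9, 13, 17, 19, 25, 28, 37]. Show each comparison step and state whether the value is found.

Binary search for 32 in [1, 5, 7, 9, 13, 17, 19, 25, 28, 37]:

lo=0, hi=9, mid=4, arr[mid]=13 -> 13 < 32, search right half
lo=5, hi=9, mid=7, arr[mid]=25 -> 25 < 32, search right half
lo=8, hi=9, mid=8, arr[mid]=28 -> 28 < 32, search right half
lo=9, hi=9, mid=9, arr[mid]=37 -> 37 > 32, search left half
lo=9 > hi=8, target 32 not found

Binary search determines that 32 is not in the array after 4 comparisons. The search space was exhausted without finding the target.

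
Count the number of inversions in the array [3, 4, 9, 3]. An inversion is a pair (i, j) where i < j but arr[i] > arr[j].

Finding inversions in [3, 4, 9, 3]:

(1, 3): arr[1]=4 > arr[3]=3
(2, 3): arr[2]=9 > arr[3]=3

Total inversions: 2

The array has 2 inversion(s): (1,3), (2,3). Each pair (i,j) satisfies i < j and arr[i] > arr[j].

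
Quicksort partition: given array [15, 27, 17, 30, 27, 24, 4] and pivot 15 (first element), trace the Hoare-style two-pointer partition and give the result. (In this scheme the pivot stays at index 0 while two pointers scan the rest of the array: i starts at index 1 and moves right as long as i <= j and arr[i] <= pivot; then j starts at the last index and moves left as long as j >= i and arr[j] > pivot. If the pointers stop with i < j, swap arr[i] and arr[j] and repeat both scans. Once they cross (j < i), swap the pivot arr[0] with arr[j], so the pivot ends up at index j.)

Hoare-style two-pointer partition with pivot = 15:

Initial array: [15, 27, 17, 30, 27, 24, 4]

Pointers start at i = 1, j = 6.
i stops at index 1 (arr[1]=27 > 15), j stops at index 6 (arr[6]=4 <= 15): swap arr[1] and arr[6], array becomes [15, 4, 17, 30, 27, 24, 27]
i ends at 2, j ends at 1: the pointers have crossed (j < i), so scanning stops.

Swap pivot arr[0] with arr[1] to place pivot at position 1: [4, 15, 17, 30, 27, 24, 27]
Pivot position: 1

After partitioning with pivot 15, the array becomes [4, 15, 17, 30, 27, 24, 27]. The pivot is placed at index 1. All elements to the left of the pivot are <= 15, and all elements to the right are > 15.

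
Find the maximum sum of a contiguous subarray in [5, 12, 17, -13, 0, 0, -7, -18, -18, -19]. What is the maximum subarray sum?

Using Kadane's algorithm on [5, 12, 17, -13, 0, 0, -7, -18, -18, -19]:

Scanning through the array:
Position 1 (value 12): max_ending_here = 17, max_so_far = 17
Position 2 (value 17): max_ending_here = 34, max_so_far = 34
Position 3 (value -13): max_ending_here = 21, max_so_far = 34
Position 4 (value 0): max_ending_here = 21, max_so_far = 34
Position 5 (value 0): max_ending_here = 21, max_so_far = 34
Position 6 (value -7): max_ending_here = 14, max_so_far = 34
Position 7 (value -18): max_ending_here = -4, max_so_far = 34
Position 8 (value -18): max_ending_here = -18, max_so_far = 34
Position 9 (value -19): max_ending_here = -19, max_so_far = 34

Maximum subarray: [5, 12, 17]
Maximum sum: 34

The maximum subarray is [5, 12, 17] with sum 34. This subarray runs from index 0 to index 2.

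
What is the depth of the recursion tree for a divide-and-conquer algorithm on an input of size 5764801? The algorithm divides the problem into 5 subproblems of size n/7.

For divide and conquer with division factor 7:

Problem sizes at each level:
Level 0: 5764801
Level 1: 823543
Level 2: 117649
Level 3: 16807
Level 4: 2401
Level 5: 343
Level 6: 49
Level 7: 7
Level 8: 1

The root is level 0 and the size-1 base case is level 8 (the tree spans levels 0 through 8, i.e. 9 levels counting the root), so the depth is the number of divisions: log_7(5764801) = 8

The recursion tree depth is log_7(5764801) = 8. At each level, the problem size is divided by 7, so it takes 8 divisions to reduce to a base case of size 1. The algorithm makes 5 recursive calls at each level.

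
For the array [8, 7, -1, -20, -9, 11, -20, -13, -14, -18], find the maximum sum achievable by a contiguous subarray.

Using Kadane's algorithm on [8, 7, -1, -20, -9, 11, -20, -13, -14, -18]:

Scanning through the array:
Position 1 (value 7): max_ending_here = 15, max_so_far = 15
Position 2 (value -1): max_ending_here = 14, max_so_far = 15
Position 3 (value -20): max_ending_here = -6, max_so_far = 15
Position 4 (value -9): max_ending_here = -9, max_so_far = 15
Position 5 (value 11): max_ending_here = 11, max_so_far = 15
Position 6 (value -20): max_ending_here = -9, max_so_far = 15
Position 7 (value -13): max_ending_here = -13, max_so_far = 15
Position 8 (value -14): max_ending_here = -14, max_so_far = 15
Position 9 (value -18): max_ending_here = -18, max_so_far = 15

Maximum subarray: [8, 7]
Maximum sum: 15

The maximum subarray is [8, 7] with sum 15. This subarray runs from index 0 to index 1.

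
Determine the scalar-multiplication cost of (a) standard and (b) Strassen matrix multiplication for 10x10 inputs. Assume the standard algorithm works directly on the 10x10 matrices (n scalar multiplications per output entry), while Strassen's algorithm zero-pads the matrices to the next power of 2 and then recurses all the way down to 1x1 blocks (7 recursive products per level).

Matrix multiplication for 10x10 matrices:

Strassen's algorithm requires power-of-2 dimensions. Pad 10x10 to 16x16 (next power of 2).

Standard algorithm: 10^3 = 1000 multiplications
Strassen's algorithm: 7^(log2(16)) = 7^4 = 2401 multiplications
Difference: 1000 - 2401 = -1401 (Strassen uses MORE here due to padding overhead — for small or just-over-power-of-2 n, padding can outweigh the per-level savings)

Standard: 1000 multiplications (10^3). Strassen: 2401 multiplications (7^4, after padding to 16x16). Strassen reduces 8 recursive multiplications to 7 at each level.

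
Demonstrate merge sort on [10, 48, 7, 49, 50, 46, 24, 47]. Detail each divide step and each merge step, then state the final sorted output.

Merge sort trace:

Split: [10, 48, 7, 49, 50, 46, 24, 47] -> [10, 48, 7, 49] and [50, 46, 24, 47]
  Split: [10, 48, 7, 49] -> [10, 48] and [7, 49]
    Split: [10, 48] -> [10] and [48]
    Merge: [10] + [48] -> [10, 48]
    Split: [7, 49] -> [7] and [49]
    Merge: [7] + [49] -> [7, 49]
  Merge: [10, 48] + [7, 49] -> [7, 10, 48, 49]
  Split: [50, 46, 24, 47] -> [50, 46] and [24, 47]
    Split: [50, 46] -> [50] and [46]
    Merge: [50] + [46] -> [46, 50]
    Split: [24, 47] -> [24] and [47]
    Merge: [24] + [47] -> [24, 47]
  Merge: [46, 50] + [24, 47] -> [24, 46, 47, 50]
Merge: [7, 10, 48, 49] + [24, 46, 47, 50] -> [7, 10, 24, 46, 47, 48, 49, 50]

Final sorted array: [7, 10, 24, 46, 47, 48, 49, 50]

The merge sort proceeds by recursively splitting the array and merging sorted halves.
After all merges, the sorted array is [7, 10, 24, 46, 47, 48, 49, 50].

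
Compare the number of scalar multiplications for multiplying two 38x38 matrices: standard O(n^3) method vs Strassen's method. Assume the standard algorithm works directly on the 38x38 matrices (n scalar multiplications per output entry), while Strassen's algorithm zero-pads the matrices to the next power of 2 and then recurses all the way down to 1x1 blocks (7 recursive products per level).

Matrix multiplication for 38x38 matrices:

Strassen's algorithm requires power-of-2 dimensions. Pad 38x38 to 64x64 (next power of 2).

Standard algorithm: 38^3 = 54872 multiplications
Strassen's algorithm: 7^(log2(64)) = 7^6 = 117649 multiplications
Difference: 54872 - 117649 = -62777 (Strassen uses MORE here due to padding overhead — for small or just-over-power-of-2 n, padding can outweigh the per-level savings)

Standard: 54872 multiplications (38^3). Strassen: 117649 multiplications (7^6, after padding to 64x64). Strassen reduces 8 recursive multiplications to 7 at each level.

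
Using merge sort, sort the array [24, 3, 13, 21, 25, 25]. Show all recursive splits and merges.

Merge sort trace:

Split: [24, 3, 13, 21, 25, 25] -> [24, 3, 13] and [21, 25, 25]
  Split: [24, 3, 13] -> [24] and [3, 13]
    Split: [3, 13] -> [3] and [13]
    Merge: [3] + [13] -> [3, 13]
  Merge: [24] + [3, 13] -> [3, 13, 24]
  Split: [21, 25, 25] -> [21] and [25, 25]
    Split: [25, 25] -> [25] and [25]
    Merge: [25] + [25] -> [25, 25]
  Merge: [21] + [25, 25] -> [21, 25, 25]
Merge: [3, 13, 24] + [21, 25, 25] -> [3, 13, 21, 24, 25, 25]

Final sorted array: [3, 13, 21, 24, 25, 25]

The merge sort proceeds by recursively splitting the array and merging sorted halves.
After all merges, the sorted array is [3, 13, 21, 24, 25, 25].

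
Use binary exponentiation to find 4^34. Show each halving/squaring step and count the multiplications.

Computing 4^34 by squaring (build up from 4^1; each line after the first costs one multiplication):

4^1 = 4
4^2 = (4^1)^2 = 4^2 = 16
4^4 = (4^2)^2 = 16^2 = 256
4^8 = (4^4)^2 = 256^2 = 65536
4^16 = (4^8)^2 = 65536^2 = 4294967296
4^17 = 4 * 4^16 = 4 * 4294967296 = 17179869184
4^34 = (4^17)^2 = 17179869184^2 = 295147905179352825856

Result: 295147905179352825856
Multiplications needed: 6 (6 lines after 4^1)

4^34 = 295147905179352825856. Using exponentiation by squaring, this requires 6 multiplications. The key idea: if the exponent is even, square the half-power; if odd, multiply by the base once.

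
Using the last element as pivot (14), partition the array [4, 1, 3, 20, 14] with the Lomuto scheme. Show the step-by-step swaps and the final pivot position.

Lomuto partition with pivot = 14:

Initial array: [4, 1, 3, 20, 14]

arr[0]=4 <= 14: swap with position 0, array becomes [4, 1, 3, 20, 14]
arr[1]=1 <= 14: swap with position 1, array becomes [4, 1, 3, 20, 14]
arr[2]=3 <= 14: swap with position 2, array becomes [4, 1, 3, 20, 14]
arr[3]=20 > 14: no swap

Place pivot at position 3: [4, 1, 3, 14, 20]
Pivot position: 3

After partitioning with pivot 14, the array becomes [4, 1, 3, 14, 20]. The pivot is placed at index 3. All elements to the left of the pivot are <= 14, and all elements to the right are > 14.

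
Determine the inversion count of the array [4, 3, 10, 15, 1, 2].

Finding inversions in [4, 3, 10, 15, 1, 2]:

(0, 1): arr[0]=4 > arr[1]=3
(0, 4): arr[0]=4 > arr[4]=1
(0, 5): arr[0]=4 > arr[5]=2
(1, 4): arr[1]=3 > arr[4]=1
(1, 5): arr[1]=3 > arr[5]=2
(2, 4): arr[2]=10 > arr[4]=1
(2, 5): arr[2]=10 > arr[5]=2
(3, 4): arr[3]=15 > arr[4]=1
(3, 5): arr[3]=15 > arr[5]=2

Total inversions: 9

The array has 9 inversion(s): (0,1), (0,4), (0,5), (1,4), (1,5), (2,4), (2,5), (3,4), (3,5). Each pair (i,j) satisfies i < j and arr[i] > arr[j].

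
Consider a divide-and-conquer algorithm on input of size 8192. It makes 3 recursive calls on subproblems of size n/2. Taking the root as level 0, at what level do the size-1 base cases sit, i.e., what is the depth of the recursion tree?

For divide and conquer with division factor 2:

Problem sizes at each level:
Level 0: 8192
Level 1: 4096
Level 2: 2048
Level 3: 1024
Level 4: 512
Level 5: 256
Level 6: 128
Level 7: 64
Level 8: 32
Level 9: 16
Level 10: 8
Level 11: 4
Level 12: 2
Level 13: 1

The root is level 0 and the size-1 base case is level 13 (the tree spans levels 0 through 13, i.e. 14 levels counting the root), so the depth is the number of divisions: log_2(8192) = 13

The recursion tree depth is log_2(8192) = 13. At each level, the problem size is divided by 2, so it takes 13 divisions to reduce to a base case of size 1. The algorithm makes 3 recursive calls at each level.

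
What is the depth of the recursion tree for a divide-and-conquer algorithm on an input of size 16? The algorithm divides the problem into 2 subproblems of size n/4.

For divide and conquer with division factor 4:

Problem sizes at each level:
Level 0: 16
Level 1: 4
Level 2: 1

The root is level 0 and the size-1 base case is level 2 (the tree spans levels 0 through 2, i.e. 3 levels counting the root), so the depth is the number of divisions: log_4(16) = 2

The recursion tree depth is log_4(16) = 2. At each level, the problem size is divided by 4, so it takes 2 divisions to reduce to a base case of size 1. The algorithm makes 2 recursive calls at each level.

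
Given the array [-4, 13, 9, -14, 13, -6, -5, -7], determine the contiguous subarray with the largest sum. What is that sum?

Using Kadane's algorithm on [-4, 13, 9, -14, 13, -6, -5, -7]:

Scanning through the array:
Position 1 (value 13): max_ending_here = 13, max_so_far = 13
Position 2 (value 9): max_ending_here = 22, max_so_far = 22
Position 3 (value -14): max_ending_here = 8, max_so_far = 22
Position 4 (value 13): max_ending_here = 21, max_so_far = 22
Position 5 (value -6): max_ending_here = 15, max_so_far = 22
Position 6 (value -5): max_ending_here = 10, max_so_far = 22
Position 7 (value -7): max_ending_here = 3, max_so_far = 22

Maximum subarray: [13, 9]
Maximum sum: 22

The maximum subarray is [13, 9] with sum 22. This subarray runs from index 1 to index 2.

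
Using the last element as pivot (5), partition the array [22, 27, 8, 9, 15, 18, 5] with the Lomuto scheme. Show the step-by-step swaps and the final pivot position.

Lomuto partition with pivot = 5:

Initial array: [22, 27, 8, 9, 15, 18, 5]

arr[0]=22 > 5: no swap
arr[1]=27 > 5: no swap
arr[2]=8 > 5: no swap
arr[3]=9 > 5: no swap
arr[4]=15 > 5: no swap
arr[5]=18 > 5: no swap

Place pivot at position 0: [5, 27, 8, 9, 15, 18, 22]
Pivot position: 0

After partitioning with pivot 5, the array becomes [5, 27, 8, 9, 15, 18, 22]. The pivot is placed at index 0. All elements to the left of the pivot are <= 5, and all elements to the right are > 5.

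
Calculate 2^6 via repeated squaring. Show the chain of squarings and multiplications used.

Computing 2^6 by squaring (build up from 2^1; each line after the first costs one multiplication):

2^1 = 2
2^2 = (2^1)^2 = 2^2 = 4
2^3 = 2 * 2^2 = 2 * 4 = 8
2^6 = (2^3)^2 = 8^2 = 64

Result: 64
Multiplications needed: 3 (3 lines after 2^1)

2^6 = 64. Using exponentiation by squaring, this requires 3 multiplications. The key idea: if the exponent is even, square the half-power; if odd, multiply by the base once.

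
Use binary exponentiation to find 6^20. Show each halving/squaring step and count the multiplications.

Computing 6^20 by squaring (build up from 6^1; each line after the first costs one multiplication):

6^1 = 6
6^2 = (6^1)^2 = 6^2 = 36
6^4 = (6^2)^2 = 36^2 = 1296
6^5 = 6 * 6^4 = 6 * 1296 = 7776
6^10 = (6^5)^2 = 7776^2 = 60466176
6^20 = (6^10)^2 = 60466176^2 = 3656158440062976

Result: 3656158440062976
Multiplications needed: 5 (5 lines after 6^1)

6^20 = 3656158440062976. Using exponentiation by squaring, this requires 5 multiplications. The key idea: if the exponent is even, square the half-power; if odd, multiply by the base once.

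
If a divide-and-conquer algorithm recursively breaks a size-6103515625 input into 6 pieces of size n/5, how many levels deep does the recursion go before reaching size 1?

For divide and conquer with division factor 5:

Problem sizes at each level:
Level 0: 6103515625
Level 1: 1220703125
Level 2: 244140625
Level 3: 48828125
Level 4: 9765625
Level 5: 1953125
Level 6: 390625
Level 7: 78125
Level 8: 15625
Level 9: 3125
Level 10: 625
Level 11: 125
Level 12: 25
Level 13: 5
Level 14: 1

The root is level 0 and the size-1 base case is level 14 (the tree spans levels 0 through 14, i.e. 15 levels counting the root), so the depth is the number of divisions: log_5(6103515625) = 14

The recursion tree depth is log_5(6103515625) = 14. At each level, the problem size is divided by 5, so it takes 14 divisions to reduce to a base case of size 1. The algorithm makes 6 recursive calls at each level.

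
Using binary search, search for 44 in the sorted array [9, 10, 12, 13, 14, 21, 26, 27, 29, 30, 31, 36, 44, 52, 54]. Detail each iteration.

Binary search for 44 in [9, 10, 12, 13, 14, 21, 26, 27, 29, 30, 31, 36, 44, 52, 54]:

lo=0, hi=14, mid=7, arr[mid]=27 -> 27 < 44, search right half
lo=8, hi=14, mid=11, arr[mid]=36 -> 36 < 44, search right half
lo=12, hi=14, mid=13, arr[mid]=52 -> 52 > 44, search left half
lo=12, hi=12, mid=12, arr[mid]=44 -> Found target at index 12!

Binary search finds 44 at index 12 after 4 comparisons. The search repeatedly halves the search space by comparing with the middle element.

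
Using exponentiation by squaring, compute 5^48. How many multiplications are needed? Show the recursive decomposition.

Computing 5^48 by squaring (build up from 5^1; each line after the first costs one multiplication):

5^1 = 5
5^2 = (5^1)^2 = 5^2 = 25
5^3 = 5 * 5^2 = 5 * 25 = 125
5^6 = (5^3)^2 = 125^2 = 15625
5^12 = (5^6)^2 = 15625^2 = 244140625
5^24 = (5^12)^2 = 244140625^2 = 59604644775390625
5^48 = (5^24)^2 = 59604644775390625^2 = 3552713678800500929355621337890625

Result: 3552713678800500929355621337890625
Multiplications needed: 6 (6 lines after 5^1)

5^48 = 3552713678800500929355621337890625. Using exponentiation by squaring, this requires 6 multiplications. The key idea: if the exponent is even, square the half-power; if odd, multiply by the base once.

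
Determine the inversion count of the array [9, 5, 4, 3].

Finding inversions in [9, 5, 4, 3]:

(0, 1): arr[0]=9 > arr[1]=5
(0, 2): arr[0]=9 > arr[2]=4
(0, 3): arr[0]=9 > arr[3]=3
(1, 2): arr[1]=5 > arr[2]=4
(1, 3): arr[1]=5 > arr[3]=3
(2, 3): arr[2]=4 > arr[3]=3

Total inversions: 6

The array has 6 inversion(s): (0,1), (0,2), (0,3), (1,2), (1,3), (2,3). Each pair (i,j) satisfies i < j and arr[i] > arr[j].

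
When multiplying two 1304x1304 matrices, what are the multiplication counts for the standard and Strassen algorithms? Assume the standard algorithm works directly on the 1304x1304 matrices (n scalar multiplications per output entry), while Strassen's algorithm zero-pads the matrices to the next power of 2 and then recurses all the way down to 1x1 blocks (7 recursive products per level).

Matrix multiplication for 1304x1304 matrices:

Strassen's algorithm requires power-of-2 dimensions. Pad 1304x1304 to 2048x2048 (next power of 2).

Standard algorithm: 1304^3 = 2217342464 multiplications
Strassen's algorithm: 7^(log2(2048)) = 7^11 = 1977326743 multiplications
Savings: 2217342464 - 1977326743 = 240015721 multiplications

Standard: 2217342464 multiplications (1304^3). Strassen: 1977326743 multiplications (7^11, after padding to 2048x2048). Strassen reduces 8 recursive multiplications to 7 at each level.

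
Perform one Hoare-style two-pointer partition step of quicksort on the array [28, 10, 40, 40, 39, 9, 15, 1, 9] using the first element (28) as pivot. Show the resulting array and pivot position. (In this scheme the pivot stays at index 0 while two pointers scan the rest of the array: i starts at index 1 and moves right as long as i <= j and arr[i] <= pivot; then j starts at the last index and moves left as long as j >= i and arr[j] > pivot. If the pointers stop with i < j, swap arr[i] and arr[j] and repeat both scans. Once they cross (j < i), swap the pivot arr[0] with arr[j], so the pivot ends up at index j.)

Hoare-style two-pointer partition with pivot = 28:

Initial array: [28, 10, 40, 40, 39, 9, 15, 1, 9]

Pointers start at i = 1, j = 8.
i stops at index 2 (arr[2]=40 > 28), j stops at index 8 (arr[8]=9 <= 28): swap arr[2] and arr[8], array becomes [28, 10, 9, 40, 39, 9, 15, 1, 40]
i stops at index 3 (arr[3]=40 > 28), j stops at index 7 (arr[7]=1 <= 28): swap arr[3] and arr[7], array becomes [28, 10, 9, 1, 39, 9, 15, 40, 40]
i stops at index 4 (arr[4]=39 > 28), j stops at index 6 (arr[6]=15 <= 28): swap arr[4] and arr[6], array becomes [28, 10, 9, 1, 15, 9, 39, 40, 40]
i ends at 6, j ends at 5: the pointers have crossed (j < i), so scanning stops.

Swap pivot arr[0] with arr[5] to place pivot at position 5: [9, 10, 9, 1, 15, 28, 39, 40, 40]
Pivot position: 5

After partitioning with pivot 28, the array becomes [9, 10, 9, 1, 15, 28, 39, 40, 40]. The pivot is placed at index 5. All elements to the left of the pivot are <= 28, and all elements to the right are > 28.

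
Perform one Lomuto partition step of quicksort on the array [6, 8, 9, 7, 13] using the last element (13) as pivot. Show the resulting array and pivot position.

Lomuto partition with pivot = 13:

Initial array: [6, 8, 9, 7, 13]

arr[0]=6 <= 13: swap with position 0, array becomes [6, 8, 9, 7, 13]
arr[1]=8 <= 13: swap with position 1, array becomes [6, 8, 9, 7, 13]
arr[2]=9 <= 13: swap with position 2, array becomes [6, 8, 9, 7, 13]
arr[3]=7 <= 13: swap with position 3, array becomes [6, 8, 9, 7, 13]

Place pivot at position 4: [6, 8, 9, 7, 13]
Pivot position: 4

After partitioning with pivot 13, the array becomes [6, 8, 9, 7, 13]. The pivot is placed at index 4. All elements to the left of the pivot are <= 13, and all elements to the right are > 13.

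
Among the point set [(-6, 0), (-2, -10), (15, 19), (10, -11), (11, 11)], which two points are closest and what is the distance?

Computing all pairwise distances among 5 points:

d((-6, 0), (-2, -10)) = 10.7703
d((-6, 0), (15, 19)) = 28.3196
d((-6, 0), (10, -11)) = 19.4165
d((-6, 0), (11, 11)) = 20.2485
d((-2, -10), (15, 19)) = 33.6155
d((-2, -10), (10, -11)) = 12.0416
d((-2, -10), (11, 11)) = 24.6982
d((15, 19), (10, -11)) = 30.4138
d((15, 19), (11, 11)) = 8.9443 <-- minimum
d((10, -11), (11, 11)) = 22.0227

Closest pair: (15, 19) and (11, 11) with distance 8.9443

The closest pair is (15, 19) and (11, 11) with Euclidean distance 8.9443. For 5 points, brute-force pairwise comparison is shown above. For large n, the divide-and-conquer algorithm (sort by x, recurse on halves, check the dividing strip) achieves O(n log n).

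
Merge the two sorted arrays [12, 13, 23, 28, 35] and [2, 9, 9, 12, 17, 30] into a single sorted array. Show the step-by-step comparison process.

Merging process:

Compare 12 vs 2: take 2 from right. Merged: [2]
Compare 12 vs 9: take 9 from right. Merged: [2, 9]
Compare 12 vs 9: take 9 from right. Merged: [2, 9, 9]
Compare 12 vs 12: take 12 from left. Merged: [2, 9, 9, 12]
Compare 13 vs 12: take 12 from right. Merged: [2, 9, 9, 12, 12]
Compare 13 vs 17: take 13 from left. Merged: [2, 9, 9, 12, 12, 13]
Compare 23 vs 17: take 17 from right. Merged: [2, 9, 9, 12, 12, 13, 17]
Compare 23 vs 30: take 23 from left. Merged: [2, 9, 9, 12, 12, 13, 17, 23]
Compare 28 vs 30: take 28 from left. Merged: [2, 9, 9, 12, 12, 13, 17, 23, 28]
Compare 35 vs 30: take 30 from right. Merged: [2, 9, 9, 12, 12, 13, 17, 23, 28, 30]
Append remaining from left: [35]. Merged: [2, 9, 9, 12, 12, 13, 17, 23, 28, 30, 35]

Final merged array: [2, 9, 9, 12, 12, 13, 17, 23, 28, 30, 35]
Total comparisons: 10

The merged array is [2, 9, 9, 12, 12, 13, 17, 23, 28, 30, 35], requiring 10 comparisons. The merge step runs in O(n) time where n is the total number of elements.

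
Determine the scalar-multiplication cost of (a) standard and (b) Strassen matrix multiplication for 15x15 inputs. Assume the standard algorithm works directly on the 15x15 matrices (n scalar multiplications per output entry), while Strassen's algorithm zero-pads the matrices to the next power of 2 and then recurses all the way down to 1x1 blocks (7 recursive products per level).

Matrix multiplication for 15x15 matrices:

Strassen's algorithm requires power-of-2 dimensions. Pad 15x15 to 16x16 (next power of 2).

Standard algorithm: 15^3 = 3375 multiplications
Strassen's algorithm: 7^(log2(16)) = 7^4 = 2401 multiplications
Savings: 3375 - 2401 = 974 multiplications

Standard: 3375 multiplications (15^3). Strassen: 2401 multiplications (7^4, after padding to 16x16). Strassen reduces 8 recursive multiplications to 7 at each level.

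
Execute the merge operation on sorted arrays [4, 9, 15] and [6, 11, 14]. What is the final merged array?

Merging process:

Compare 4 vs 6: take 4 from left. Merged: [4]
Compare 9 vs 6: take 6 from right. Merged: [4, 6]
Compare 9 vs 11: take 9 from left. Merged: [4, 6, 9]
Compare 15 vs 11: take 11 from right. Merged: [4, 6, 9, 11]
Compare 15 vs 14: take 14 from right. Merged: [4, 6, 9, 11, 14]
Append remaining from left: [15]. Merged: [4, 6, 9, 11, 14, 15]

Final merged array: [4, 6, 9, 11, 14, 15]
Total comparisons: 5

The merged array is [4, 6, 9, 11, 14, 15], requiring 5 comparisons. The merge step runs in O(n) time where n is the total number of elements.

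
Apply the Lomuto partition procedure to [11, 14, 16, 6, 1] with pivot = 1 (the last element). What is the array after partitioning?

Lomuto partition with pivot = 1:

Initial array: [11, 14, 16, 6, 1]

arr[0]=11 > 1: no swap
arr[1]=14 > 1: no swap
arr[2]=16 > 1: no swap
arr[3]=6 > 1: no swap

Place pivot at position 0: [1, 14, 16, 6, 11]
Pivot position: 0

After partitioning with pivot 1, the array becomes [1, 14, 16, 6, 11]. The pivot is placed at index 0. All elements to the left of the pivot are <= 1, and all elements to the right are > 1.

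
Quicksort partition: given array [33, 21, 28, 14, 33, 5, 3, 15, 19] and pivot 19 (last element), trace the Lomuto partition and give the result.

Lomuto partition with pivot = 19:

Initial array: [33, 21, 28, 14, 33, 5, 3, 15, 19]

arr[0]=33 > 19: no swap
arr[1]=21 > 19: no swap
arr[2]=28 > 19: no swap
arr[3]=14 <= 19: swap with position 0, array becomes [14, 21, 28, 33, 33, 5, 3, 15, 19]
arr[4]=33 > 19: no swap
arr[5]=5 <= 19: swap with position 1, array becomes [14, 5, 28, 33, 33, 21, 3, 15, 19]
arr[6]=3 <= 19: swap with position 2, array becomes [14, 5, 3, 33, 33, 21, 28, 15, 19]
arr[7]=15 <= 19: swap with position 3, array becomes [14, 5, 3, 15, 33, 21, 28, 33, 19]

Place pivot at position 4: [14, 5, 3, 15, 19, 21, 28, 33, 33]
Pivot position: 4

After partitioning with pivot 19, the array becomes [14, 5, 3, 15, 19, 21, 28, 33, 33]. The pivot is placed at index 4. All elements to the left of the pivot are <= 19, and all elements to the right are > 19.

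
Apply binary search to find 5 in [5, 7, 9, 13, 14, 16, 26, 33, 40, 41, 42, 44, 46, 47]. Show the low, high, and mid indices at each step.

Binary search for 5 in [5, 7, 9, 13, 14, 16, 26, 33, 40, 41, 42, 44, 46, 47]:

lo=0, hi=13, mid=6, arr[mid]=26 -> 26 > 5, search left half
lo=0, hi=5, mid=2, arr[mid]=9 -> 9 > 5, search left half
lo=0, hi=1, mid=0, arr[mid]=5 -> Found target at index 0!

Binary search finds 5 at index 0 after 3 comparisons. The search repeatedly halves the search space by comparing with the middle element.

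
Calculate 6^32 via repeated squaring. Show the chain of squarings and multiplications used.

Computing 6^32 by squaring (build up from 6^1; each line after the first costs one multiplication):

6^1 = 6
6^2 = (6^1)^2 = 6^2 = 36
6^4 = (6^2)^2 = 36^2 = 1296
6^8 = (6^4)^2 = 1296^2 = 1679616
6^16 = (6^8)^2 = 1679616^2 = 2821109907456
6^32 = (6^16)^2 = 2821109907456^2 = 7958661109946400884391936

Result: 7958661109946400884391936
Multiplications needed: 5 (5 lines after 6^1)

6^32 = 7958661109946400884391936. Using exponentiation by squaring, this requires 5 multiplications. The key idea: if the exponent is even, square the half-power; if odd, multiply by the base once.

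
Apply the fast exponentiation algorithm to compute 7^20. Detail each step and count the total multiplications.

Computing 7^20 by squaring (build up from 7^1; each line after the first costs one multiplication):

7^1 = 7
7^2 = (7^1)^2 = 7^2 = 49
7^4 = (7^2)^2 = 49^2 = 2401
7^5 = 7 * 7^4 = 7 * 2401 = 16807
7^10 = (7^5)^2 = 16807^2 = 282475249
7^20 = (7^10)^2 = 282475249^2 = 79792266297612001

Result: 79792266297612001
Multiplications needed: 5 (5 lines after 7^1)

7^20 = 79792266297612001. Using exponentiation by squaring, this requires 5 multiplications. The key idea: if the exponent is even, square the half-power; if odd, multiply by the base once.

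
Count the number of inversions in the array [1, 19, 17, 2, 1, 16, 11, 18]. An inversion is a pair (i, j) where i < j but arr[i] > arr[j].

Finding inversions in [1, 19, 17, 2, 1, 16, 11, 18]:

(1, 2): arr[1]=19 > arr[2]=17
(1, 3): arr[1]=19 > arr[3]=2
(1, 4): arr[1]=19 > arr[4]=1
(1, 5): arr[1]=19 > arr[5]=16
(1, 6): arr[1]=19 > arr[6]=11
(1, 7): arr[1]=19 > arr[7]=18
(2, 3): arr[2]=17 > arr[3]=2
(2, 4): arr[2]=17 > arr[4]=1
(2, 5): arr[2]=17 > arr[5]=16
(2, 6): arr[2]=17 > arr[6]=11
(3, 4): arr[3]=2 > arr[4]=1
(5, 6): arr[5]=16 > arr[6]=11

Total inversions: 12

The array has 12 inversion(s): (1,2), (1,3), (1,4), (1,5), (1,6), (1,7), (2,3), (2,4), (2,5), (2,6), (3,4), (5,6). Each pair (i,j) satisfies i < j and arr[i] > arr[j].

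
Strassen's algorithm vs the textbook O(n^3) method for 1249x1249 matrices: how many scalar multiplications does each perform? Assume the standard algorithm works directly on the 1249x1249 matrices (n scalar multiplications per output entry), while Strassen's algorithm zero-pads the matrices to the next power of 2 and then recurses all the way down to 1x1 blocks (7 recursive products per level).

Matrix multiplication for 1249x1249 matrices:

Strassen's algorithm requires power-of-2 dimensions. Pad 1249x1249 to 2048x2048 (next power of 2).

Standard algorithm: 1249^3 = 1948441249 multiplications
Strassen's algorithm: 7^(log2(2048)) = 7^11 = 1977326743 multiplications
Difference: 1948441249 - 1977326743 = -28885494 (Strassen uses MORE here due to padding overhead — for small or just-over-power-of-2 n, padding can outweigh the per-level savings)

Standard: 1948441249 multiplications (1249^3). Strassen: 1977326743 multiplications (7^11, after padding to 2048x2048). Strassen reduces 8 recursive multiplications to 7 at each level.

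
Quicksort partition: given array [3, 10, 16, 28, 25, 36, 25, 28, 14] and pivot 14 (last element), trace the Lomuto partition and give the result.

Lomuto partition with pivot = 14:

Initial array: [3, 10, 16, 28, 25, 36, 25, 28, 14]

arr[0]=3 <= 14: swap with position 0, array becomes [3, 10, 16, 28, 25, 36, 25, 28, 14]
arr[1]=10 <= 14: swap with position 1, array becomes [3, 10, 16, 28, 25, 36, 25, 28, 14]
arr[2]=16 > 14: no swap
arr[3]=28 > 14: no swap
arr[4]=25 > 14: no swap
arr[5]=36 > 14: no swap
arr[6]=25 > 14: no swap
arr[7]=28 > 14: no swap

Place pivot at position 2: [3, 10, 14, 28, 25, 36, 25, 28, 16]
Pivot position: 2

After partitioning with pivot 14, the array becomes [3, 10, 14, 28, 25, 36, 25, 28, 16]. The pivot is placed at index 2. All elements to the left of the pivot are <= 14, and all elements to the right are > 14.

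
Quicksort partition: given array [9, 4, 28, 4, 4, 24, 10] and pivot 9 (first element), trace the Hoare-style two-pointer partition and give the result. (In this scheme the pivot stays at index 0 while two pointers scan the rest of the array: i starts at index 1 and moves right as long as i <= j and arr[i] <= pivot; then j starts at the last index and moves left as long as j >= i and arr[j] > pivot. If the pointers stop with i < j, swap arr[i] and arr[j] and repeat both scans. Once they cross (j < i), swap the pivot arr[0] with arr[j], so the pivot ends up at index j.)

Hoare-style two-pointer partition with pivot = 9:

Initial array: [9, 4, 28, 4, 4, 24, 10]

Pointers start at i = 1, j = 6.
i stops at index 2 (arr[2]=28 > 9), j stops at index 4 (arr[4]=4 <= 9): swap arr[2] and arr[4], array becomes [9, 4, 4, 4, 28, 24, 10]
i ends at 4, j ends at 3: the pointers have crossed (j < i), so scanning stops.

Swap pivot arr[0] with arr[3] to place pivot at position 3: [4, 4, 4, 9, 28, 24, 10]
Pivot position: 3

After partitioning with pivot 9, the array becomes [4, 4, 4, 9, 28, 24, 10]. The pivot is placed at index 3. All elements to the left of the pivot are <= 9, and all elements to the right are > 9.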